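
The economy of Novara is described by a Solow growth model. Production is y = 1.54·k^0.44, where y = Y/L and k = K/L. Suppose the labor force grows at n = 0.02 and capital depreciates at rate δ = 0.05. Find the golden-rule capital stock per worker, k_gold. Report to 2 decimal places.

n + δ = 0.02 + 0.05 = 0.07.
Golden rule sets MPK = n+δ: 0.44·1.54·k^(0.44−1) = 0.07, so k_gold = (0.44·1.54/0.07)^(1/0.56) ≈ 57.6092.

k_gold ≈ 57.61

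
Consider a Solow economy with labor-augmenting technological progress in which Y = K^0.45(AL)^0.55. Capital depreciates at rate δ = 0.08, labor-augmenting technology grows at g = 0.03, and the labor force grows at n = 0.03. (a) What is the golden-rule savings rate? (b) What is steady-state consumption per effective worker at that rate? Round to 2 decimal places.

(a) s_gold = 0.45; (b) c_gold ≈ 1.43

n + g + δ = 0.03 + 0.03 + 0.08 = 0.14.
For Cobb-Douglas, s_gold equals capital's share: s_gold = 0.45.
At the golden rule the marginal product of capital equals n+g+δ: 0.45·k^(0.45−1) = 0.14. Solving, k_gold = (0.45/0.14)^(1/0.55) ≈ 8.3555.
y_gold = 8.3555^0.45 ≈ 2.5995; c_gold = (1−0.45)·y_gold ≈ 1.4297.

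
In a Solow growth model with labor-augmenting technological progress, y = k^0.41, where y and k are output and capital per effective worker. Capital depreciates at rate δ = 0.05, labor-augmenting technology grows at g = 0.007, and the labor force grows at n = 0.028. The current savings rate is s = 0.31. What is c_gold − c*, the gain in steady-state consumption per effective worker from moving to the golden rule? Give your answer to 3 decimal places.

Capital per effective worker breaks even when investment replaces (n + g + δ)·k; here n + g + δ = 0.085.
Current steady state (s = 0.31): k* = (0.31/0.085)^(1/0.59) ≈ 8.9628, y* = 8.9628^0.41 ≈ 2.4576, c* = (1−0.31)·2.4576 ≈ 1.6957.
Maximizing c = f(k) − (n+g+δ)·k gives f'(k) = n+g+δ, i.e. 0.41·k^(0.41−1) = 0.085, so k_gold = (0.41/0.085)^(1/0.59) ≈ 14.3961.
y_gold = 14.3961^0.41 ≈ 2.9846, c_gold = y_gold − 0.085·k_gold ≈ 1.7609.
Gain: Δc = 1.7609 − 1.6957 ≈ 0.0652.

Δc ≈ 0.065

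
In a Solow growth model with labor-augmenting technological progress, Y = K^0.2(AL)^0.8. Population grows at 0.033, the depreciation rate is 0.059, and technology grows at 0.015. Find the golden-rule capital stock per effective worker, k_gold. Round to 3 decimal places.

k_gold ≈ 2.186

n + g + δ = 0.033 + 0.015 + 0.059 = 0.107.
Maximizing c = f(k) − (n+g+δ)·k gives f'(k) = n+g+δ, i.e. 0.2·k^(0.2−1) = 0.107, so k_gold = (0.2/0.107)^(1/0.8) ≈ 2.1855.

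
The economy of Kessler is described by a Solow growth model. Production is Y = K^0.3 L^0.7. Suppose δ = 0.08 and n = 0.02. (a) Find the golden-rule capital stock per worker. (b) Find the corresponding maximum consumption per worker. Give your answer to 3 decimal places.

(a) k_gold ≈ 4.804; (b) c_gold ≈ 1.121

Capital per worker breaks even when investment replaces (n + δ)·k; here n + δ = 0.1.
Setting f'(k) = n+δ gives 0.3·k^(0.3−1) = 0.1, hence k_gold = (0.3/0.1)^(1/0.7) ≈ 4.8040.
y_gold = 4.8040^0.3 ≈ 1.6013; c_gold = y_gold − 0.1·k_gold ≈ 1.1209.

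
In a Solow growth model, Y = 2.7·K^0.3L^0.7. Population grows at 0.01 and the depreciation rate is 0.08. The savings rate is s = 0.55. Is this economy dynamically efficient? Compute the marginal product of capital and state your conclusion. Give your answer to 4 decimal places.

n + δ = 0.01 + 0.08 = 0.09.
Steady-state k*: s·A·k^0.3 = 0.09·k gives k* = (0.55·2.7/0.09)^(1/0.7) ≈ 54.8609.
MPK = 0.3·2.7·54.8609^(-0.7) ≈ 0.0491.
MPK < n+δ = 0.09, so the economy is dynamically inefficient (over-saving).

dynamically inefficient; MPK ≈ 0.0491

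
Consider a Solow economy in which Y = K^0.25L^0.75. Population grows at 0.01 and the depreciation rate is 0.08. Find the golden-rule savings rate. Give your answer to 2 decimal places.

s_gold = 0.25

Break-even investment rate: n + δ = 0.01 + 0.08 = 0.09.
At the golden rule MPK = n+δ, and in any Cobb-Douglas steady state s = (n+δ)·k/y = MPK·k/y = capital's share 0.25.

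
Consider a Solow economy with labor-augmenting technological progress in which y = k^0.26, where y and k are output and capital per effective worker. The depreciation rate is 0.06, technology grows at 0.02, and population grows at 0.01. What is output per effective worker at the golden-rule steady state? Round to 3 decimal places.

Capital per effective worker breaks even when investment replaces (n + g + δ)·k; here n + g + δ = 0.09.
Setting f'(k) = n+g+δ gives 0.26·k^(0.26−1) = 0.09, hence k_gold = (0.26/0.09)^(1/0.74) ≈ 4.1938.
Output: y_gold = k_gold^0.26 = 4.1938^0.26 ≈ 1.4517.

y_gold ≈ 1.452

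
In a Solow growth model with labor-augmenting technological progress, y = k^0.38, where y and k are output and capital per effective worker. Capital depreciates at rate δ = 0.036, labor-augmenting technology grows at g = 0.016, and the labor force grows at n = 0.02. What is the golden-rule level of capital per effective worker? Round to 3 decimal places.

k_gold ≈ 14.630

n + g + δ = 0.02 + 0.016 + 0.036 = 0.072.
Golden rule sets MPK = n+g+δ: 0.38·k^(0.38−1) = 0.072, so k_gold = (0.38/0.072)^(1/0.62) ≈ 14.6300.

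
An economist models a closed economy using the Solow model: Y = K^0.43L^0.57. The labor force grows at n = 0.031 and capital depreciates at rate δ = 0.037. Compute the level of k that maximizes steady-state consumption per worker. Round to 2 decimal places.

Capital per worker breaks even when investment replaces (n + δ)·k; here n + δ = 0.068.
Setting f'(k) = n+δ gives 0.43·k^(0.43−1) = 0.068, hence k_gold = (0.43/0.068)^(1/0.57) ≈ 25.4210.

k_gold ≈ 25.42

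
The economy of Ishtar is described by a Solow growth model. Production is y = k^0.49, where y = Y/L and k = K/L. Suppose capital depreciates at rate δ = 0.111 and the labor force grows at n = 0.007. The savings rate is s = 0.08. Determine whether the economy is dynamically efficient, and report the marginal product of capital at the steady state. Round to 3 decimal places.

dynamically efficient; MPK ≈ 0.723

The effective depreciation rate is n + δ = 0.007 + 0.111 = 0.118.
Steady-state k*: s·k^0.49 = 0.118·k gives k* = (0.08/0.118)^(1/0.51) ≈ 0.4667.
MPK = 0.49·0.4667^(-0.51) ≈ 0.7227.
MPK > n+δ = 0.118, so the economy is dynamically efficient (under-saving).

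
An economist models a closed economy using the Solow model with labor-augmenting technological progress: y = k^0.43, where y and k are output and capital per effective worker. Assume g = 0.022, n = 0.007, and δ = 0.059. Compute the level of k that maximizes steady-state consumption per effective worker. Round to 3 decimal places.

n + g + δ = 0.007 + 0.022 + 0.059 = 0.088.
Maximizing c = f(k) − (n+g+δ)·k gives f'(k) = n+g+δ, i.e. 0.43·k^(0.43−1) = 0.088, so k_gold = (0.43/0.088)^(1/0.57) ≈ 16.1714.

k_gold ≈ 16.171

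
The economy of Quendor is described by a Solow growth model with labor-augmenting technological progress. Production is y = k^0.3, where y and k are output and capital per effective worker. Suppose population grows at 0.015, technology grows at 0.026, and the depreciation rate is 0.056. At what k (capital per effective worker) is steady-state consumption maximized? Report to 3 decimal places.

n + g + δ = 0.015 + 0.026 + 0.056 = 0.097.
Setting f'(k) = n+g+δ gives 0.3·k^(0.3−1) = 0.097, hence k_gold = (0.3/0.097)^(1/0.7) ≈ 5.0176.

k_gold ≈ 5.018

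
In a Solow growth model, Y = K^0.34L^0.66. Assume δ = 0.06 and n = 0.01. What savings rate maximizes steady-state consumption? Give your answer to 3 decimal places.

s_gold = 0.340

Break-even investment rate: n + δ = 0.01 + 0.06 = 0.07.
At the golden rule MPK = n+δ, and in any Cobb-Douglas steady state s = (n+δ)·k/y = MPK·k/y = capital's share 0.34.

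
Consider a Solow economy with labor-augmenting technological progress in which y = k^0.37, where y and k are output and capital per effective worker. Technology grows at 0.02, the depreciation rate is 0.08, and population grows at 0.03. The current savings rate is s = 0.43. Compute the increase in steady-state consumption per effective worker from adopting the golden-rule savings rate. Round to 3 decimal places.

Δc ≈ 0.014

n + g + δ = 0.03 + 0.02 + 0.08 = 0.13.
Current steady state (s = 0.43): k* = (0.43/0.13)^(1/0.63) ≈ 6.6779, y* = 6.6779^0.37 ≈ 2.0189, c* = (1−0.43)·2.0189 ≈ 1.1508.
Golden rule sets MPK = n+g+δ: 0.37·k^(0.37−1) = 0.13, so k_gold = (0.37/0.13)^(1/0.63) ≈ 5.2607.
y_gold = 5.2607^0.37 ≈ 1.8484, c_gold = y_gold − 0.13·k_gold ≈ 1.1645.
Gain: Δc = 1.1645 − 1.1508 ≈ 0.0137.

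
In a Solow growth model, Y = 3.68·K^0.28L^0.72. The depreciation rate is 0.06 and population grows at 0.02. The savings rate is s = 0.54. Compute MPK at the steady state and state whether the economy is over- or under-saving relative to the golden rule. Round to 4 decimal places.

The effective depreciation rate is n + δ = 0.02 + 0.06 = 0.08.
Steady-state k*: s·A·k^0.28 = 0.08·k gives k* = (0.54·3.68/0.08)^(1/0.72) ≈ 86.6384.
MPK = 0.28·3.68·86.6384^(-0.72) ≈ 0.0415.
MPK < n+δ = 0.08, so the economy is dynamically inefficient (over-saving).

over-saving; MPK ≈ 0.0415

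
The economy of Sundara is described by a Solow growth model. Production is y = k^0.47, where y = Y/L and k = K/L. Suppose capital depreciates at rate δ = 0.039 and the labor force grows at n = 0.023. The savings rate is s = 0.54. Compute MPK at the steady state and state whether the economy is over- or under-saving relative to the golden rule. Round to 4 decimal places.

over-saving; MPK ≈ 0.0540

The effective depreciation rate is n + δ = 0.023 + 0.039 = 0.062.
Steady-state k*: s·k^0.47 = 0.062·k gives k* = (0.54/0.062)^(1/0.53) ≈ 59.3730.
MPK = 0.47·59.3730^(-0.53) ≈ 0.0540.
MPK < n+δ = 0.062, so the economy is dynamically inefficient (over-saving).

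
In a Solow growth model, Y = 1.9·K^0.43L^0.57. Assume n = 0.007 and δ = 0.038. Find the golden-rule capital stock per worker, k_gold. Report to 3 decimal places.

k_gold ≈ 161.729

The effective depreciation rate is n + δ = 0.007 + 0.038 = 0.045.
At the golden rule the marginal product of capital equals n+δ: 0.43·1.9·k^(0.43−1) = 0.045. Solving, k_gold = (0.43·1.9/0.045)^(1/0.57) ≈ 161.7293.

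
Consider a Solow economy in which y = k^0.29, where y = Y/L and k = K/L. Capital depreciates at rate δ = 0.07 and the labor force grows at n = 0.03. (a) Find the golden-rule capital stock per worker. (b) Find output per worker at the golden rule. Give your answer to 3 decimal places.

(a) k_gold ≈ 4.480; (b) y_gold ≈ 1.545

Break-even investment rate: n + δ = 0.03 + 0.07 = 0.1.
At the golden rule the marginal product of capital equals n+δ: 0.29·k^(0.29−1) = 0.1. Solving, k_gold = (0.29/0.1)^(1/0.71) ≈ 4.4799.
y_gold = 4.4799^0.29 ≈ 1.5448.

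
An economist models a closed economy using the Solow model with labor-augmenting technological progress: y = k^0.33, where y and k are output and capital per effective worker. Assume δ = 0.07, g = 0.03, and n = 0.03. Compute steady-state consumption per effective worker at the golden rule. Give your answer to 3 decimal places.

c_gold ≈ 1.060

Capital per effective worker breaks even when investment replaces (n + g + δ)·k; here n + g + δ = 0.13.
At the golden rule the marginal product of capital equals n+g+δ: 0.33·k^(0.33−1) = 0.13. Solving, k_gold = (0.33/0.13)^(1/0.67) ≈ 4.0164.
y_gold = 4.0164^0.33 ≈ 1.5822.
c_gold = y_gold − (n+g+δ)·k_gold = 1.5822 − 0.13·4.0164 ≈ 1.0601.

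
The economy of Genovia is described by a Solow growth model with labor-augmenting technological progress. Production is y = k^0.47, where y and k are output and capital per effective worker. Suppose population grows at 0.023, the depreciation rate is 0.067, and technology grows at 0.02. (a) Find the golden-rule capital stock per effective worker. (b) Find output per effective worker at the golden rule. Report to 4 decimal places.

Break-even investment rate: n + g + δ = 0.023 + 0.02 + 0.067 = 0.11.
At the golden rule the marginal product of capital equals n+g+δ: 0.47·k^(0.47−1) = 0.11. Solving, k_gold = (0.47/0.11)^(1/0.53) ≈ 15.4885.
y_gold = 15.4885^0.47 ≈ 3.6250.

(a) k_gold ≈ 15.4885; (b) y_gold ≈ 3.6250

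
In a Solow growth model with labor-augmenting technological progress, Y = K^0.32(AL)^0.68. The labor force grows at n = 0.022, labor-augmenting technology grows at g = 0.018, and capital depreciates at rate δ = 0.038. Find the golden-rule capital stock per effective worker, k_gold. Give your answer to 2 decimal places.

k_gold ≈ 7.97

Capital per effective worker breaks even when investment replaces (n + g + δ)·k; here n + g + δ = 0.078.
Maximizing c = f(k) − (n+g+δ)·k gives f'(k) = n+g+δ, i.e. 0.32·k^(0.32−1) = 0.078, so k_gold = (0.32/0.078)^(1/0.68) ≈ 7.9717.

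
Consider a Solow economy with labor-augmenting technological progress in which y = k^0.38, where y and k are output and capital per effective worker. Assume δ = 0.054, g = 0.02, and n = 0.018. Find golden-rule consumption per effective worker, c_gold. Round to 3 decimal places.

c_gold ≈ 1.479

n + g + δ = 0.018 + 0.02 + 0.054 = 0.092.
Maximizing c = f(k) − (n+g+δ)·k gives f'(k) = n+g+δ, i.e. 0.38·k^(0.38−1) = 0.092, so k_gold = (0.38/0.092)^(1/0.62) ≈ 9.8524.
y_gold = 9.8524^0.38 ≈ 2.3853.
c_gold = y_gold − (n+g+δ)·k_gold = 2.3853 − 0.092·9.8524 ≈ 1.4789.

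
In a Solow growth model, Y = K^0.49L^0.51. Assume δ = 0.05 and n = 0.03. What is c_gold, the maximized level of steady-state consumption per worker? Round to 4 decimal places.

c_gold ≈ 2.9094

Break-even investment rate: n + δ = 0.03 + 0.05 = 0.08.
At the golden rule the marginal product of capital equals n+δ: 0.49·k^(0.49−1) = 0.08. Solving, k_gold = (0.49/0.08)^(1/0.51) ≈ 34.9418.
y_gold = 34.9418^0.49 ≈ 5.7048.
c_gold = y_gold − (n+δ)·k_gold = 5.7048 − 0.08·34.9418 ≈ 2.9094.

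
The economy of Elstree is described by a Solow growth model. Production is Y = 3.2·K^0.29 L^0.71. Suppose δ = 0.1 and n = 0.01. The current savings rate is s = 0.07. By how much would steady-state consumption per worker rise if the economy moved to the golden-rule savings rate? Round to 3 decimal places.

Δc ≈ 1.450

The effective depreciation rate is n + δ = 0.01 + 0.1 = 0.11.
Current steady state (s = 0.07): k* = (0.07·3.2/0.11)^(1/0.71) ≈ 2.7227, y* = 3.2·2.7227^0.29 ≈ 4.2786, c* = (1−0.07)·4.2786 ≈ 3.9791.
At the golden rule the marginal product of capital equals n+δ: 0.29·3.2·k^(0.29−1) = 0.11. Solving, k_gold = (0.29·3.2/0.11)^(1/0.71) ≈ 20.1578.
y_gold = 3.2·20.1578^0.29 ≈ 7.6461, c_gold = y_gold − 0.11·k_gold ≈ 5.4287.
Gain: Δc = 5.4287 − 3.9791 ≈ 1.4496.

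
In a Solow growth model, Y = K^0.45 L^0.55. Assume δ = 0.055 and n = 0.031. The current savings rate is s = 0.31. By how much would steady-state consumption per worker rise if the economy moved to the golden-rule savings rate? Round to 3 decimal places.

Δc ≈ 0.160

Break-even investment rate: n + δ = 0.031 + 0.055 = 0.086.
Current steady state (s = 0.31): k* = (0.31/0.086)^(1/0.55) ≈ 10.2915, y* = 10.2915^0.45 ≈ 2.8551, c* = (1−0.31)·2.8551 ≈ 1.9700.
Setting f'(k) = n+δ gives 0.45·k^(0.45−1) = 0.086, hence k_gold = (0.45/0.086)^(1/0.55) ≈ 20.2653.
y_gold = 20.2653^0.45 ≈ 3.8729, c_gold = y_gold − 0.086·k_gold ≈ 2.1301.
Gain: Δc = 2.1301 − 1.9700 ≈ 0.1601.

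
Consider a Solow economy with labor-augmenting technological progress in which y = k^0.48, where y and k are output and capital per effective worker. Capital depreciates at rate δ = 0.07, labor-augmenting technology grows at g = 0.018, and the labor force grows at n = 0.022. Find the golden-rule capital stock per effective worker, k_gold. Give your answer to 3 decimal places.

n + g + δ = 0.022 + 0.018 + 0.07 = 0.11.
Maximizing c = f(k) − (n+g+δ)·k gives f'(k) = n+g+δ, i.e. 0.48·k^(0.48−1) = 0.11, so k_gold = (0.48/0.11)^(1/0.52) ≈ 17.0011.

k_gold ≈ 17.001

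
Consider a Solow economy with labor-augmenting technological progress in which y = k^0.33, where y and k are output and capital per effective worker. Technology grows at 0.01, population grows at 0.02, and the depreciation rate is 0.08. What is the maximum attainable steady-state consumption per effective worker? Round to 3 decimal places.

Break-even investment rate: n + g + δ = 0.02 + 0.01 + 0.08 = 0.11.
Setting f'(k) = n+g+δ gives 0.33·k^(0.33−1) = 0.11, hence k_gold = (0.33/0.11)^(1/0.67) ≈ 5.1537.
y_gold = 5.1537^0.33 ≈ 1.7179.
c_gold = y_gold − (n+g+δ)·k_gold = 1.7179 − 0.11·5.1537 ≈ 1.1510.

c_gold ≈ 1.151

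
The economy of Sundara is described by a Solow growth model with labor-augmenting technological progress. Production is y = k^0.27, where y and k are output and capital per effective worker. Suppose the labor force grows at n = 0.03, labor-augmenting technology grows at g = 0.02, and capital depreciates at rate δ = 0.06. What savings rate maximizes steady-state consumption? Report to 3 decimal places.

Break-even investment rate: n + g + δ = 0.03 + 0.02 + 0.06 = 0.11.
At the golden rule MPK = n+g+δ, and in any Cobb-Douglas steady state s = (n+g+δ)·k/y = MPK·k/y = capital's share 0.27.

s_gold = 0.270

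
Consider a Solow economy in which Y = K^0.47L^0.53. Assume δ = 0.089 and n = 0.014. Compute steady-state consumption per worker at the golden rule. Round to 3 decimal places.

Capital per worker breaks even when investment replaces (n + δ)·k; here n + δ = 0.103.
Golden rule sets MPK = n+δ: 0.47·k^(0.47−1) = 0.103, so k_gold = (0.47/0.103)^(1/0.53) ≈ 17.5343.
y_gold = 17.5343^0.47 ≈ 3.8426.
c_gold = y_gold − (n+δ)·k_gold = 3.8426 − 0.103·17.5343 ≈ 2.0366.

c_gold ≈ 2.037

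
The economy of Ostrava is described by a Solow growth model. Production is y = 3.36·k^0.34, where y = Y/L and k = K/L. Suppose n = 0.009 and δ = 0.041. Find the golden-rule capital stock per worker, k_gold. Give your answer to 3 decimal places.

k_gold ≈ 114.515

Capital per worker breaks even when investment replaces (n + δ)·k; here n + δ = 0.05.
Golden rule sets MPK = n+δ: 0.34·3.36·k^(0.34−1) = 0.05, so k_gold = (0.34·3.36/0.05)^(1/0.66) ≈ 114.5146.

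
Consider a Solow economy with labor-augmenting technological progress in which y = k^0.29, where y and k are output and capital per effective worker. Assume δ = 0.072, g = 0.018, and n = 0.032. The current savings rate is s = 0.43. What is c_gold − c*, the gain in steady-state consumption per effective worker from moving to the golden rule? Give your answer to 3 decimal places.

Δc ≈ 0.058

n + g + δ = 0.032 + 0.018 + 0.072 = 0.122.
Current steady state (s = 0.43): k* = (0.43/0.122)^(1/0.71) ≈ 5.8962, y* = 5.8962^0.29 ≈ 1.6729, c* = (1−0.43)·1.6729 ≈ 0.9535.
Maximizing c = f(k) − (n+g+δ)·k gives f'(k) = n+g+δ, i.e. 0.29·k^(0.29−1) = 0.122, so k_gold = (0.29/0.122)^(1/0.71) ≈ 3.3856.
y_gold = 3.3856^0.29 ≈ 1.4243, c_gold = y_gold − 0.122·k_gold ≈ 1.0112.
Gain: Δc = 1.0112 − 0.9535 ≈ 0.0577.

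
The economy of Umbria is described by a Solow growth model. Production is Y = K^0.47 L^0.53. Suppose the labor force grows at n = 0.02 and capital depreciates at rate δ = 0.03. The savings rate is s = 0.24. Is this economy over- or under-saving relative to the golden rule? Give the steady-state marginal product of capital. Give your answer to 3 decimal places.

Capital per worker breaks even when investment replaces (n + δ)·k; here n + δ = 0.05.
Steady-state k*: s·k^0.47 = 0.05·k gives k* = (0.24/0.05)^(1/0.53) ≈ 19.2913.
MPK = 0.47·19.2913^(-0.53) ≈ 0.0979.
MPK > n+δ = 0.05, so the economy is dynamically efficient (under-saving).

under-saving; MPK ≈ 0.098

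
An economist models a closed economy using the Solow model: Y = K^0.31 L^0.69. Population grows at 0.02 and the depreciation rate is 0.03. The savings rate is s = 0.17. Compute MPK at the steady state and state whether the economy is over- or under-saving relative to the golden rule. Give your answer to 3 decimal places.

Capital per worker breaks even when investment replaces (n + δ)·k; here n + δ = 0.05.
Steady-state k*: s·k^0.31 = 0.05·k gives k* = (0.17/0.05)^(1/0.69) ≈ 5.8920.
MPK = 0.31·5.8920^(-0.69) ≈ 0.0912.
MPK > n+δ = 0.05, so the economy is dynamically efficient (under-saving).

under-saving; MPK ≈ 0.091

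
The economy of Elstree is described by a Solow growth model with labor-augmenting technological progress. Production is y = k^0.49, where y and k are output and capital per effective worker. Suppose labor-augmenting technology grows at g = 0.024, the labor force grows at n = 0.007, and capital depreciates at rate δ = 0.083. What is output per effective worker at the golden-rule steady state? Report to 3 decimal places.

The effective depreciation rate is n + g + δ = 0.007 + 0.024 + 0.083 = 0.114.
At the golden rule the marginal product of capital equals n+g+δ: 0.49·k^(0.49−1) = 0.114. Solving, k_gold = (0.49/0.114)^(1/0.51) ≈ 17.4481.
Output: y_gold = k_gold^0.49 = 17.4481^0.49 ≈ 4.0593.

y_gold ≈ 4.059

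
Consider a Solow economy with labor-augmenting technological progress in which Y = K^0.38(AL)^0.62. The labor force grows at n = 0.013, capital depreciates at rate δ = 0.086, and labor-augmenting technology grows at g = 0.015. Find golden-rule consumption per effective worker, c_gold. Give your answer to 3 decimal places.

c_gold ≈ 1.297

Capital per effective worker breaks even when investment replaces (n + g + δ)·k; here n + g + δ = 0.114.
Golden rule sets MPK = n+g+δ: 0.38·k^(0.38−1) = 0.114, so k_gold = (0.38/0.114)^(1/0.62) ≈ 6.9719.
y_gold = 6.9719^0.38 ≈ 2.0916.
c_gold = y_gold − (n+g+δ)·k_gold = 2.0916 − 0.114·6.9719 ≈ 1.2968.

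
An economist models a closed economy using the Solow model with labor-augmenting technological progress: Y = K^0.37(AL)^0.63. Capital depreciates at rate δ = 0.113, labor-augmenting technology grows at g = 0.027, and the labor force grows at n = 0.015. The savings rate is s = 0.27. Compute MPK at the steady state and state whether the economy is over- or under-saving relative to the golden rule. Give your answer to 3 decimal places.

under-saving; MPK ≈ 0.212

n + g + δ = 0.015 + 0.027 + 0.113 = 0.155.
Steady-state k*: s·k^0.37 = 0.155·k gives k* = (0.27/0.155)^(1/0.63) ≈ 2.4132.
MPK = 0.37·2.4132^(-0.63) ≈ 0.2124.
MPK > n+g+δ = 0.155, so the economy is dynamically efficient (under-saving).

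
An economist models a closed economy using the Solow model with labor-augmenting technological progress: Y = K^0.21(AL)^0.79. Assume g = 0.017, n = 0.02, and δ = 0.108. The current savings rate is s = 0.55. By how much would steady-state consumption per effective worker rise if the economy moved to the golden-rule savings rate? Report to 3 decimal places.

The effective depreciation rate is n + g + δ = 0.02 + 0.017 + 0.108 = 0.145.
Current steady state (s = 0.55): k* = (0.55/0.145)^(1/0.79) ≈ 5.4064, y* = 5.4064^0.21 ≈ 1.4253, c* = (1−0.55)·1.4253 ≈ 0.6414.
Setting f'(k) = n+g+δ gives 0.21·k^(0.21−1) = 0.145, hence k_gold = (0.21/0.145)^(1/0.79) ≈ 1.5981.
y_gold = 1.5981^0.21 ≈ 1.1035, c_gold = y_gold − 0.145·k_gold ≈ 0.8717.
Gain: Δc = 0.8717 − 0.6414 ≈ 0.2303.

Δc ≈ 0.230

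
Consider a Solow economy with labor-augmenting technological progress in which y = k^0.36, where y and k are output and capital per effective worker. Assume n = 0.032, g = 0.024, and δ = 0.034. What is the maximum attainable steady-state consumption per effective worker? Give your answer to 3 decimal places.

c_gold ≈ 1.396

Capital per effective worker breaks even when investment replaces (n + g + δ)·k; here n + g + δ = 0.09.
Golden rule sets MPK = n+g+δ: 0.36·k^(0.36−1) = 0.09, so k_gold = (0.36/0.09)^(1/0.64) ≈ 8.7241.
y_gold = 8.7241^0.36 ≈ 2.1810.
c_gold = y_gold − (n+g+δ)·k_gold = 2.1810 − 0.09·8.7241 ≈ 1.3958.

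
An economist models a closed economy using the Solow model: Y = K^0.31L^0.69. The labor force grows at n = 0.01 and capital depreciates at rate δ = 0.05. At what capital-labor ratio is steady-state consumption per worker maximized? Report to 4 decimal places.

k_gold ≈ 10.8053

The effective depreciation rate is n + δ = 0.01 + 0.05 = 0.06.
Golden rule sets MPK = n+δ: 0.31·k^(0.31−1) = 0.06, so k_gold = (0.31/0.06)^(1/0.69) ≈ 10.8053.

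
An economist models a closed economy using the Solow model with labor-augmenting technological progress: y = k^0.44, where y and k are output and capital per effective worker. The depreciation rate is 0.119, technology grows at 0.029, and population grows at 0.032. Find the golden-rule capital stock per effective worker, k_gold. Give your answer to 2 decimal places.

The effective depreciation rate is n + g + δ = 0.032 + 0.029 + 0.119 = 0.18.
At the golden rule the marginal product of capital equals n+g+δ: 0.44·k^(0.44−1) = 0.18. Solving, k_gold = (0.44/0.18)^(1/0.56) ≈ 4.9338.

k_gold ≈ 4.93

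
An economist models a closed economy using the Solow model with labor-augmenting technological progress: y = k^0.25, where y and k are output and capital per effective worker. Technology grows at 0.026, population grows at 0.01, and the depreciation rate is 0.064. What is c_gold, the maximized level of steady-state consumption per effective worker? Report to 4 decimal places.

c_gold ≈ 1.0179

The effective depreciation rate is n + g + δ = 0.01 + 0.026 + 0.064 = 0.1.
Golden rule sets MPK = n+g+δ: 0.25·k^(0.25−1) = 0.1, so k_gold = (0.25/0.1)^(1/0.75) ≈ 3.3930.
y_gold = 3.3930^0.25 ≈ 1.3572.
c_gold = y_gold − (n+g+δ)·k_gold = 1.3572 − 0.1·3.3930 ≈ 1.0179.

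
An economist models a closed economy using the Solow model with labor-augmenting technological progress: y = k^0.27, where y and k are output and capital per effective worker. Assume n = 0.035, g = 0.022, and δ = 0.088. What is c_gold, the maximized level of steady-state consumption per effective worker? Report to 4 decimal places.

c_gold ≈ 0.9187

n + g + δ = 0.035 + 0.022 + 0.088 = 0.145.
Setting f'(k) = n+g+δ gives 0.27·k^(0.27−1) = 0.145, hence k_gold = (0.27/0.145)^(1/0.73) ≈ 2.3435.
y_gold = 2.3435^0.27 ≈ 1.2585.
c_gold = y_gold − (n+g+δ)·k_gold = 1.2585 − 0.145·2.3435 ≈ 0.9187.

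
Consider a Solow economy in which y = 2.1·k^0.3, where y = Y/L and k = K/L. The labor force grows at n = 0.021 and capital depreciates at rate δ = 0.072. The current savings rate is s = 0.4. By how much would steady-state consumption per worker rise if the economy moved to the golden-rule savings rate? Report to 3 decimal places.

Δc ≈ 0.101

Break-even investment rate: n + δ = 0.021 + 0.072 = 0.093.
Current steady state (s = 0.4): k* = (0.4·2.1/0.093)^(1/0.7) ≈ 23.1965, y* = 2.1·23.1965^0.3 ≈ 5.3932, c* = (1−0.4)·5.3932 ≈ 3.2359.
At the golden rule the marginal product of capital equals n+δ: 0.3·2.1·k^(0.3−1) = 0.093. Solving, k_gold = (0.3·2.1/0.093)^(1/0.7) ≈ 15.3794.
y_gold = 2.1·15.3794^0.3 ≈ 4.7676, c_gold = y_gold − 0.093·k_gold ≈ 3.3373.
Gain: Δc = 3.3373 − 3.2359 ≈ 0.1014.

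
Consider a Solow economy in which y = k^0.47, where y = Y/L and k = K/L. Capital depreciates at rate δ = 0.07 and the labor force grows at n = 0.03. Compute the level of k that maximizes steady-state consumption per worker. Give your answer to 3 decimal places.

k_gold ≈ 18.540

Break-even investment rate: n + δ = 0.03 + 0.07 = 0.1.
Maximizing c = f(k) − (n+δ)·k gives f'(k) = n+δ, i.e. 0.47·k^(0.47−1) = 0.1, so k_gold = (0.47/0.1)^(1/0.53) ≈ 18.5400.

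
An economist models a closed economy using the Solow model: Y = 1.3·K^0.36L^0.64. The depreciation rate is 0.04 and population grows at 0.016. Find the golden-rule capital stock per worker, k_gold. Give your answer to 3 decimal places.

Capital per worker breaks even when investment replaces (n + δ)·k; here n + δ = 0.056.
Golden rule sets MPK = n+δ: 0.36·1.3·k^(0.36−1) = 0.056, so k_gold = (0.36·1.3/0.056)^(1/0.64) ≈ 27.5877.

k_gold ≈ 27.588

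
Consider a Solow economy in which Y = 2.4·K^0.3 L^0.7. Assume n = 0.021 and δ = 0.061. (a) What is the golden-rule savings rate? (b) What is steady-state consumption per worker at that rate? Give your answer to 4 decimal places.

(a) s_gold = 0.3000; (b) c_gold ≈ 4.2626

Break-even investment rate: n + δ = 0.021 + 0.061 = 0.082.
For Cobb-Douglas, s_gold equals capital's share: s_gold = 0.3.
At the golden rule the marginal product of capital equals n+δ: 0.3·2.4·k^(0.3−1) = 0.082. Solving, k_gold = (0.3·2.4/0.082)^(1/0.7) ≈ 22.2784.
y_gold = 2.4·22.2784^0.3 ≈ 6.0894; c_gold = (1−0.3)·y_gold ≈ 4.2626.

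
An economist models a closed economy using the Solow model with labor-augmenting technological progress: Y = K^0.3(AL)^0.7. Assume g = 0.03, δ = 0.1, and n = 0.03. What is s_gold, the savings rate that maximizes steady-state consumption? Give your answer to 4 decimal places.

Break-even investment rate: n + g + δ = 0.03 + 0.03 + 0.1 = 0.16.
At the golden rule MPK = n+g+δ, and in any Cobb-Douglas steady state s = (n+g+δ)·k/y = MPK·k/y = capital's share 0.3.

s_gold = 0.3000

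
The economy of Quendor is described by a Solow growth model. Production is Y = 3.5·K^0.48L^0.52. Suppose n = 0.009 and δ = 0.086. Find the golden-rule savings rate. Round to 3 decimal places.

s_gold = 0.480

The effective depreciation rate is n + δ = 0.009 + 0.086 = 0.095.
At the golden rule MPK = n+δ, and in any Cobb-Douglas steady state s = (n+δ)·k/y = MPK·k/y = capital's share 0.48.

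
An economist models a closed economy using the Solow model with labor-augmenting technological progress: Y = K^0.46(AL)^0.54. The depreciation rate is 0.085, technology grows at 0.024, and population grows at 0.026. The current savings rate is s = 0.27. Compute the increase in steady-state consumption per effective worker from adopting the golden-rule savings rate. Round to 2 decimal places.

Δc ≈ 0.22

n + g + δ = 0.026 + 0.024 + 0.085 = 0.135.
Current steady state (s = 0.27): k* = (0.27/0.135)^(1/0.54) ≈ 3.6096, y* = 3.6096^0.46 ≈ 1.8048, c* = (1−0.27)·1.8048 ≈ 1.3175.
Golden rule sets MPK = n+g+δ: 0.46·k^(0.46−1) = 0.135, so k_gold = (0.46/0.135)^(1/0.54) ≈ 9.6821.
y_gold = 9.6821^0.46 ≈ 2.8415, c_gold = y_gold − 0.135·k_gold ≈ 1.5344.
Gain: Δc = 1.5344 − 1.3175 ≈ 0.2169.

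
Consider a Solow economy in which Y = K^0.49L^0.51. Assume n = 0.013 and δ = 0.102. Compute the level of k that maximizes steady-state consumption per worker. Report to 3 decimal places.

k_gold ≈ 17.152

Break-even investment rate: n + δ = 0.013 + 0.102 = 0.115.
At the golden rule the marginal product of capital equals n+δ: 0.49·k^(0.49−1) = 0.115. Solving, k_gold = (0.49/0.115)^(1/0.51) ≈ 17.1518.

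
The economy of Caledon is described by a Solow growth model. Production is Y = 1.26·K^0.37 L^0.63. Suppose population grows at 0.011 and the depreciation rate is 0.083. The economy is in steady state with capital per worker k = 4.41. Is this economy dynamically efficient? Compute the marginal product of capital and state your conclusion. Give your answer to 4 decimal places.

Break-even investment rate: n + δ = 0.011 + 0.083 = 0.094.
MPK = 0.37·1.26·k^(0.37−1) = 0.37·1.26·4.41^(-0.63) ≈ 0.1831.
MPK > 0.094, so the economy is dynamically efficient (under-saving).

dynamically efficient; MPK ≈ 0.1831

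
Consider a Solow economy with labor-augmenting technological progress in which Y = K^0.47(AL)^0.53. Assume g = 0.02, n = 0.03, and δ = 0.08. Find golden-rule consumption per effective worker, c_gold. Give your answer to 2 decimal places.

The effective depreciation rate is n + g + δ = 0.03 + 0.02 + 0.08 = 0.13.
Maximizing c = f(k) − (n+g+δ)·k gives f'(k) = n+g+δ, i.e. 0.47·k^(0.47−1) = 0.13, so k_gold = (0.47/0.13)^(1/0.53) ≈ 11.3011.
y_gold = 11.3011^0.47 ≈ 3.1258.
c_gold = y_gold − (n+g+δ)·k_gold = 3.1258 − 0.13·11.3011 ≈ 1.6567.

c_gold ≈ 1.66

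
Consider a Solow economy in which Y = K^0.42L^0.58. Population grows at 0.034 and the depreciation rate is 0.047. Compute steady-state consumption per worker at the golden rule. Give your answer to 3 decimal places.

c_gold ≈ 1.910

Capital per worker breaks even when investment replaces (n + δ)·k; here n + δ = 0.081.
Maximizing c = f(k) − (n+δ)·k gives f'(k) = n+δ, i.e. 0.42·k^(0.42−1) = 0.081, so k_gold = (0.42/0.081)^(1/0.58) ≈ 17.0747.
y_gold = 17.0747^0.42 ≈ 3.2930.
c_gold = y_gold − (n+δ)·k_gold = 3.2930 − 0.081·17.0747 ≈ 1.9099.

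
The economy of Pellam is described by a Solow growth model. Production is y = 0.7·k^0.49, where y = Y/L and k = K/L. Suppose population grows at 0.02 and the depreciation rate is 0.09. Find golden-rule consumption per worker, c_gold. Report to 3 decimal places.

n + δ = 0.02 + 0.09 = 0.11.
Setting f'(k) = n+δ gives 0.49·0.7·k^(0.49−1) = 0.11, hence k_gold = (0.49·0.7/0.11)^(1/0.51) ≈ 9.2990.
y_gold = 0.7·9.2990^0.49 ≈ 2.0875.
c_gold = y_gold − (n+δ)·k_gold = 2.0875 − 0.11·9.2990 ≈ 1.0646.

c_gold ≈ 1.065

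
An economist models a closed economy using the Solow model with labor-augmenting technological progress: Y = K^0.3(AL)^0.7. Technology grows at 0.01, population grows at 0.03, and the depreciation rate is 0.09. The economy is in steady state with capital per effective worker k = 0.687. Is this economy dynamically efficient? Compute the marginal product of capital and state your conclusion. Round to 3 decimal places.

dynamically efficient; MPK ≈ 0.390

Break-even investment rate: n + g + δ = 0.03 + 0.01 + 0.09 = 0.13.
MPK = 0.3·k^(0.3−1) = 0.3·0.687^(-0.7) ≈ 0.3902.
MPK > 0.13, so the economy is dynamically efficient (under-saving).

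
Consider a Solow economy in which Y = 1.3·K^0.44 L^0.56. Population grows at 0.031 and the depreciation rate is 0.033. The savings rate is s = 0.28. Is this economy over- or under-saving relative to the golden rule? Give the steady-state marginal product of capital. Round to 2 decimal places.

Break-even investment rate: n + δ = 0.031 + 0.033 = 0.064.
Steady-state k*: s·A·k^0.44 = 0.064·k gives k* = (0.28·1.3/0.064)^(1/0.56) ≈ 22.2881.
MPK = 0.44·1.3·22.2881^(-0.56) ≈ 0.1006.
MPK > n+δ = 0.064, so the economy is dynamically efficient (under-saving).

under-saving; MPK ≈ 0.10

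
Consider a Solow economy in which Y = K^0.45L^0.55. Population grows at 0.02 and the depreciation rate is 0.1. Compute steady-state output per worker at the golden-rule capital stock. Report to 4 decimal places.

y_gold ≈ 2.9489

n + δ = 0.02 + 0.1 = 0.12.
Setting f'(k) = n+δ gives 0.45·k^(0.45−1) = 0.12, hence k_gold = (0.45/0.12)^(1/0.55) ≈ 11.0584.
Output: y_gold = k_gold^0.45 = 11.0584^0.45 ≈ 2.9489.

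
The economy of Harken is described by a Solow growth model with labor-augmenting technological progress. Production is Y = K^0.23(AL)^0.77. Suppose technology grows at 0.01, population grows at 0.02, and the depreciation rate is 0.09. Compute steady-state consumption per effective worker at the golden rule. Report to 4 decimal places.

The effective depreciation rate is n + g + δ = 0.02 + 0.01 + 0.09 = 0.12.
Golden rule sets MPK = n+g+δ: 0.23·k^(0.23−1) = 0.12, so k_gold = (0.23/0.12)^(1/0.77) ≈ 2.3278.
y_gold = 2.3278^0.23 ≈ 1.2145.
c_gold = y_gold − (n+g+δ)·k_gold = 1.2145 − 0.12·2.3278 ≈ 0.9352.

c_gold ≈ 0.9352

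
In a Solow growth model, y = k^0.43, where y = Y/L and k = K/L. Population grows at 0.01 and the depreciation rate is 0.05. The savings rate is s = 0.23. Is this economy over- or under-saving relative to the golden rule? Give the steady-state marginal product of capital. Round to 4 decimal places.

under-saving; MPK ≈ 0.1122

The effective depreciation rate is n + δ = 0.01 + 0.05 = 0.06.
Steady-state k*: s·k^0.43 = 0.06·k gives k* = (0.23/0.06)^(1/0.57) ≈ 10.5638.
MPK = 0.43·10.5638^(-0.57) ≈ 0.1122.
MPK > n+δ = 0.06, so the economy is dynamically efficient (under-saving).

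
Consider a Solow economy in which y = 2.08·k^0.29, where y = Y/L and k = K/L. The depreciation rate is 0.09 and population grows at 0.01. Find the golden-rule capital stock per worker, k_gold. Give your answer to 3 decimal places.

The effective depreciation rate is n + δ = 0.01 + 0.09 = 0.1.
Maximizing c = f(k) − (n+δ)·k gives f'(k) = n+δ, i.e. 0.29·2.08·k^(0.29−1) = 0.1, so k_gold = (0.29·2.08/0.1)^(1/0.71) ≈ 12.5673.

k_gold ≈ 12.567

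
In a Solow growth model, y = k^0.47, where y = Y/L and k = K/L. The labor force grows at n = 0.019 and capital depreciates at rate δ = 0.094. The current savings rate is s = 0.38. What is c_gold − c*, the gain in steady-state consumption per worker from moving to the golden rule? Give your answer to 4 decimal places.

Δc ≈ 0.0585

n + δ = 0.019 + 0.094 = 0.113.
Current steady state (s = 0.38): k* = (0.38/0.113)^(1/0.53) ≈ 9.8579, y* = 9.8579^0.47 ≈ 2.9314, c* = (1−0.38)·2.9314 ≈ 1.8175.
Golden rule sets MPK = n+δ: 0.47·k^(0.47−1) = 0.113, so k_gold = (0.47/0.113)^(1/0.53) ≈ 14.7218.
y_gold = 14.7218^0.47 ≈ 3.5395, c_gold = y_gold − 0.113·k_gold ≈ 1.8759.
Gain: Δc = 1.8759 − 1.8175 ≈ 0.0585.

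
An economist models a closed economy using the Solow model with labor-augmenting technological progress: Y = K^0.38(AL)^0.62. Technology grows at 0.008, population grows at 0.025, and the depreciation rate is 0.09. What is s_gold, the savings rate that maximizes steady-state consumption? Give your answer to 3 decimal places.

s_gold = 0.380

The effective depreciation rate is n + g + δ = 0.025 + 0.008 + 0.09 = 0.123.
At the golden rule MPK = n+g+δ, and in any Cobb-Douglas steady state s = (n+g+δ)·k/y = MPK·k/y = capital's share 0.38.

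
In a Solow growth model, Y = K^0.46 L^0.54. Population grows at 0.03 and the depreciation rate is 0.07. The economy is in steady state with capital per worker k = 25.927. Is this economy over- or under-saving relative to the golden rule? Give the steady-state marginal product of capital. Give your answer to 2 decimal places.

over-saving; MPK ≈ 0.08

Capital per worker breaks even when investment replaces (n + δ)·k; here n + δ = 0.1.
MPK = 0.46·k^(0.46−1) = 0.46·25.927^(-0.54) ≈ 0.0793.
MPK < 0.1, so the economy is dynamically inefficient (over-saving).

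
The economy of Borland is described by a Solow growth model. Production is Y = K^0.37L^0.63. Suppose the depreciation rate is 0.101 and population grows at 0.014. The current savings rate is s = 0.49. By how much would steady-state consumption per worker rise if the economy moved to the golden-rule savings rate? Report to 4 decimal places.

Δc ≈ 0.0567

The effective depreciation rate is n + δ = 0.014 + 0.101 = 0.115.
Current steady state (s = 0.49): k* = (0.49/0.115)^(1/0.63) ≈ 9.9817, y* = 9.9817^0.37 ≈ 2.3426, c* = (1−0.49)·2.3426 ≈ 1.1947.
Setting f'(k) = n+δ gives 0.37·k^(0.37−1) = 0.115, hence k_gold = (0.37/0.115)^(1/0.63) ≈ 6.3909.
y_gold = 6.3909^0.37 ≈ 1.9864, c_gold = y_gold − 0.115·k_gold ≈ 1.2514.
Gain: Δc = 1.2514 − 1.1947 ≈ 0.0567.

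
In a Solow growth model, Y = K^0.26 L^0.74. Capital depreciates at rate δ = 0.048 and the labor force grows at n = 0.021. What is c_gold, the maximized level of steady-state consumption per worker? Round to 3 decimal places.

c_gold ≈ 1.179

n + δ = 0.021 + 0.048 = 0.069.
At the golden rule the marginal product of capital equals n+δ: 0.26·k^(0.26−1) = 0.069. Solving, k_gold = (0.26/0.069)^(1/0.74) ≈ 6.0055.
y_gold = 6.0055^0.26 ≈ 1.5938.
c_gold = y_gold − (n+δ)·k_gold = 1.5938 − 0.069·6.0055 ≈ 1.1794.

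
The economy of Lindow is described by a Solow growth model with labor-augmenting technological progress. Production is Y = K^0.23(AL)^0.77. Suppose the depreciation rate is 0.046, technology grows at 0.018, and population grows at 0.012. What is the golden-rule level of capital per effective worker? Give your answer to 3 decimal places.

k_gold ≈ 4.213

The effective depreciation rate is n + g + δ = 0.012 + 0.018 + 0.046 = 0.076.
Maximizing c = f(k) − (n+g+δ)·k gives f'(k) = n+g+δ, i.e. 0.23·k^(0.23−1) = 0.076, so k_gold = (0.23/0.076)^(1/0.77) ≈ 4.2127.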